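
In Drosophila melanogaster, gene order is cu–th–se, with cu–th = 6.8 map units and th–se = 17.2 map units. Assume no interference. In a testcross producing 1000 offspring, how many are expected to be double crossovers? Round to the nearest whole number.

12

Map distances give recombination frequencies of 0.068 and 0.172 for the two intervals.
With no interference, expected double-crossover frequency = 0.068 × 0.172 = 0.01170.
Expected number = 0.01170 × 1000 = 11.70 ≈ 12.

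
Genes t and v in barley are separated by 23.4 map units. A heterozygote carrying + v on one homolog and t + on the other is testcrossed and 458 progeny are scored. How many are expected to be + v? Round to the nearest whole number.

175

A map distance of 23.4 map units corresponds to a recombination frequency of 0.234.
The F1 is + v / t +, so + v is a parental gamete class with expected frequency (1 − r)/2 = 0.766/2 = 0.3830.
Expected number = 0.3830 × 458 = 175.41 ≈ 175.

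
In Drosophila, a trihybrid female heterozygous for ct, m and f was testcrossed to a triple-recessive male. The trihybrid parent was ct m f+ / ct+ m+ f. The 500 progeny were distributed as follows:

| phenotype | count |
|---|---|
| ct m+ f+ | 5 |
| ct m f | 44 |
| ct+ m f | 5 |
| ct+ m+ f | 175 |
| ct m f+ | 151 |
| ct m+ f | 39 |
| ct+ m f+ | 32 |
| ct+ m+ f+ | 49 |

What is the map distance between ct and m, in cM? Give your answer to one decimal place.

16.2 cM

The two rarest classes, ct m+ f+ and ct+ m f, are the double crossovers. Comparing them with the parentals, only the m allele has switched, so m is the middle locus and the order is ct – m – f.
Crossovers in the ct–m interval produce the single-crossover classes ct+ m f+ and ct m+ f (32 + 39 = 71) plus the double crossovers (10).
RF(ct–m) = (71 + 10) / 500 = 81/500 = 0.1620 → 16.2 cM.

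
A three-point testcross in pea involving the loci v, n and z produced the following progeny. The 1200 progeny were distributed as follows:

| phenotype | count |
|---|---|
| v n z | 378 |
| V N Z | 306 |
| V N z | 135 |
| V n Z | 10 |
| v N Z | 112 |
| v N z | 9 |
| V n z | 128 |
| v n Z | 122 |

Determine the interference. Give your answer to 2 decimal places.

The two most frequent reciprocal classes, V N Z and v n z, are the parental types, so the F1 was V N Z / v n z.
The two rarest classes, V n Z and v N z, are the double crossovers. Comparing them with the parentals, only the n allele has switched, so n is the middle locus and the order is v – n – z.
v–n: (240 + 19)/1200 = 0.2158; n–z: (257 + 19)/1200 = 0.2300.
Expected DCO frequency = 0.2158 × 0.2300 ≈ 0.04963; observed = 19/1200 ≈ 0.01583.
Coefficient of coincidence = 0.01583/0.04963 ≈ 0.32; interference = 1 − 0.32 = 0.68.

0.68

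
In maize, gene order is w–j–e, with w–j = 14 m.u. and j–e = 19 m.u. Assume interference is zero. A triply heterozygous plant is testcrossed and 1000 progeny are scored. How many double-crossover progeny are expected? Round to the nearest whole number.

27

Map distances give recombination frequencies of 0.140 and 0.190 for the two intervals.
With no interference, expected double-crossover frequency = 0.140 × 0.190 = 0.02660.
Expected number = 0.02660 × 1000 = 26.60 ≈ 27.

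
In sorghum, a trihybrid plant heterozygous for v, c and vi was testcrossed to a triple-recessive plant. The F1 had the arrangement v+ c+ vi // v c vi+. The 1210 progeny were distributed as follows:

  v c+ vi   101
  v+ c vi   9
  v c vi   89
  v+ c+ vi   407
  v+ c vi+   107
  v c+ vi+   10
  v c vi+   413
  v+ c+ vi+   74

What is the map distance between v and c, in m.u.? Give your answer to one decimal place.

The two rarest classes, v+ c vi and v c+ vi+, are the double crossovers. Comparing them with the parentals, only the c allele has switched, so c is the middle locus and the order is vi – c – v.
Crossovers in the c–v interval produce the single-crossover classes v c+ vi and v+ c vi+ (101 + 107 = 208) plus the double crossovers (19).
RF(c–v) = (208 + 19) / 1210 = 227/1210 = 0.1876 → 18.8 m.u.

18.8 m.u.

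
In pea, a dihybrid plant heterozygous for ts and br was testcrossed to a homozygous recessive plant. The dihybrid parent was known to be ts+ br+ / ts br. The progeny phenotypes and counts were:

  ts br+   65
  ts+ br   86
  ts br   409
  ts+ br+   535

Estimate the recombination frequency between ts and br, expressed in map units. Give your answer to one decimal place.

13.8 map units

The recombinant classes are ts+ br and ts br+: 86 + 65 = 151.
Recombination frequency = 151/1095 = 0.1379 ≈ 13.8%, i.e. 13.8 map units.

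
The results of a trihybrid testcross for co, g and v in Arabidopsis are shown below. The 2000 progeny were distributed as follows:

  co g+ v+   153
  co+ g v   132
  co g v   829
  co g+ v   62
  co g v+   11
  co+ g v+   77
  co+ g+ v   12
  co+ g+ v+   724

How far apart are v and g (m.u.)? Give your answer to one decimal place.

8.1 m.u.

The two most frequent reciprocal classes, co g v and co+ g+ v+, are the parental types, so the F1 was co g v / co+ g+ v+.
The two rarest classes, co g v+ and co+ g+ v, are the double crossovers. Comparing them with the parentals, only the v allele has switched, so v is the middle locus and the order is co – v – g.
Crossovers in the v–g interval produce the single-crossover classes co g+ v and co+ g v+ (62 + 77 = 139) plus the double crossovers (23).
RF(v–g) = (139 + 23) / 2000 = 162/2000 = 0.0810 → 8.1 m.u.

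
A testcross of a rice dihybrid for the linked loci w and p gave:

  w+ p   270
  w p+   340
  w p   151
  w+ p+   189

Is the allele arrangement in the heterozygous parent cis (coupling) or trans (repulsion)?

trans

The two most frequent classes are w+ p (270) and w p+ (340); these are the parental (non-recombinant) types.
So the F1 carried w+ p on one chromosome and w p+ on the other — the recessive alleles are on opposite chromosomes (trans / repulsion).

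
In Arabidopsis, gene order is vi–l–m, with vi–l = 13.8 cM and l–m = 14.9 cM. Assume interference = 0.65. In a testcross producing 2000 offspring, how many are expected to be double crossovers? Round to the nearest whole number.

Map distances give recombination frequencies of 0.138 and 0.149 for the two intervals.
With interference 0.65 (so coincidence = 0.35), expected double-crossover frequency = 0.138 × 0.149 × 0.35 = 0.00720.
Expected number = 0.00720 × 2000 = 14.39 ≈ 14.

14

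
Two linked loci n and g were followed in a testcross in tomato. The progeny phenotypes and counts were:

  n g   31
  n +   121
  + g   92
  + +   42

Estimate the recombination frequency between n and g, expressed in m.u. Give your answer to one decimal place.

25.5 m.u.

The two most frequent classes, + g (92) and n + (121), are the parental types, so the F1 was + g / n +.
The recombinant classes are + + and n g: 42 + 31 = 73.
Recombination frequency = 73/286 = 0.2552 ≈ 25.5%, i.e. 25.5 m.u.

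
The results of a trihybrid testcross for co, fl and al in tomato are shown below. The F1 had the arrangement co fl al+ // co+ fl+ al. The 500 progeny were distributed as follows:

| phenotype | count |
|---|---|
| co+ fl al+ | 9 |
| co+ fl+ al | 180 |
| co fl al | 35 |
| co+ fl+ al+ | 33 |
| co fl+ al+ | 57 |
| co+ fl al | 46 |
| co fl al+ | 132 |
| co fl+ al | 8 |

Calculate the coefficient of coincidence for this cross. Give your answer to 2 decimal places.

0.83

The two rarest classes, co+ fl al+ and co fl+ al, are the double crossovers. Comparing them with the parentals, only the co allele has switched, so co is the middle locus and the order is fl – co – al.
fl–co: (103 + 17)/500 = 0.2400; co–al: (68 + 17)/500 = 0.1700.
Expected DCO frequency = 0.2400 × 0.1700 ≈ 0.04080; observed = 17/500 ≈ 0.03400.
Coefficient of coincidence = 0.03400/0.04080 ≈ 0.83.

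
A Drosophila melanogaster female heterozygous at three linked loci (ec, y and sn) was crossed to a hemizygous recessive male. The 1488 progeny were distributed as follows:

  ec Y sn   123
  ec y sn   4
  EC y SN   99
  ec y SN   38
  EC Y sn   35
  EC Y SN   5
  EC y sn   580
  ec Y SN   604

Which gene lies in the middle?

The two most frequent reciprocal classes, ec Y SN and EC y sn, are the parental types, so the F1 was ec Y SN / EC y sn.
The two rarest classes, EC Y SN and ec y sn, are the double crossovers. Comparing them with the parentals, only the ec allele has switched, so ec is the middle locus and the order is y – ec – sn.

ec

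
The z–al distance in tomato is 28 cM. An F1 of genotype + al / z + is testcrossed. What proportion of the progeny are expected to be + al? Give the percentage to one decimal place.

A map distance of 28 cM corresponds to a recombination frequency of 0.280.
The F1 is + al / z +, so + al is a parental gamete class with expected frequency (1 − r)/2 = 0.720/2 = 0.3600.
That is 0.3600 = 36.0% of the progeny.

36.0%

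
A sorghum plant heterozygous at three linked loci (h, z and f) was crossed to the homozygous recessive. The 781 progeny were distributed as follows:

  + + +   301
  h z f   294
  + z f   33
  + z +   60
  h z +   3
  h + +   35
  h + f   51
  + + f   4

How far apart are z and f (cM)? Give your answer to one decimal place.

The two most frequent reciprocal classes, + + + and h z f, are the parental types, so the F1 was + + + / h z f.
The two rarest classes, + + f and h z +, are the double crossovers. Comparing them with the parentals, only the f allele has switched, so f is the middle locus and the order is z – f – h.
Crossovers in the z–f interval produce the single-crossover classes + z + and h + f (60 + 51 = 111) plus the double crossovers (7).
RF(z–f) = (111 + 7) / 781 = 118/781 = 0.1511 → 15.1 cM.

15.1 cM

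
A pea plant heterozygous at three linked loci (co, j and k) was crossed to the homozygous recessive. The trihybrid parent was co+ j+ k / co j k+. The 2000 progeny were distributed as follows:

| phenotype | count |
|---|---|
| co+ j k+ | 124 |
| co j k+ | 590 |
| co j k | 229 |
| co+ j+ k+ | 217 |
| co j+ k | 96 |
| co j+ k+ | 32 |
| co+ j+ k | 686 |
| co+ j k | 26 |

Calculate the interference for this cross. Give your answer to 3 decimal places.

The two rarest classes, co+ j k and co j+ k+, are the double crossovers. Comparing them with the parentals, only the j allele has switched, so j is the middle locus and the order is k – j – co.
k–j: (446 + 58)/2000 = 0.2520; j–co: (220 + 58)/2000 = 0.1390.
Expected DCO frequency = 0.2520 × 0.1390 ≈ 0.03503; observed = 58/2000 ≈ 0.02900.
Coefficient of coincidence = 0.02900/0.03503 ≈ 0.828; interference = 1 − 0.828 = 0.172.

0.172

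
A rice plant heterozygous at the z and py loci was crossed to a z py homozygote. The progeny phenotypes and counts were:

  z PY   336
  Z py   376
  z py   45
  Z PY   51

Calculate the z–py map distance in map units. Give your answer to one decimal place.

The two most frequent classes, Z py (376) and z PY (336), are the parental types, so the F1 was Z py / z PY.
The recombinant classes are Z PY and z py: 51 + 45 = 96.
Recombination frequency = 96/808 = 0.1188 ≈ 11.9%, i.e. 11.9 map units.

11.9 map units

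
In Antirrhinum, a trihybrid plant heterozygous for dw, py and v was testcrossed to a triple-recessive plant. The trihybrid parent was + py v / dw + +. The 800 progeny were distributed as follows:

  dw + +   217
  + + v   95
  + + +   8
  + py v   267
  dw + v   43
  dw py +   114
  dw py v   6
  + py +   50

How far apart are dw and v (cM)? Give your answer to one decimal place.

The two rarest classes, dw py v and + + +, are the double crossovers. Comparing them with the parentals, only the dw allele has switched, so dw is the middle locus and the order is v – dw – py.
Crossovers in the v–dw interval produce the single-crossover classes + py + and dw + v (50 + 43 = 93) plus the double crossovers (14).
RF(v–dw) = (93 + 14) / 800 = 107/800 = 0.1338 → 13.4 cM.

13.4 cM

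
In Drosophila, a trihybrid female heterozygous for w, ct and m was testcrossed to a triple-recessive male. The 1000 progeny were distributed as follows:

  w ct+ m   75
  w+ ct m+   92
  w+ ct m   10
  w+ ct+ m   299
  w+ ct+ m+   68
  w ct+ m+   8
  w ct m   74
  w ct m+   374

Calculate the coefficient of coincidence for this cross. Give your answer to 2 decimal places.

0.61

The two most frequent reciprocal classes, w ct m+ and w+ ct+ m, are the parental types, so the F1 was w ct m+ / w+ ct+ m.
The two rarest classes, w ct+ m+ and w+ ct m, are the double crossovers. Comparing them with the parentals, only the ct allele has switched, so ct is the middle locus and the order is m – ct – w.
m–ct: (142 + 18)/1000 = 0.1600; ct–w: (167 + 18)/1000 = 0.1850.
Expected DCO frequency = 0.1600 × 0.1850 ≈ 0.02960; observed = 18/1000 ≈ 0.01800.
Coefficient of coincidence = 0.01800/0.02960 ≈ 0.61.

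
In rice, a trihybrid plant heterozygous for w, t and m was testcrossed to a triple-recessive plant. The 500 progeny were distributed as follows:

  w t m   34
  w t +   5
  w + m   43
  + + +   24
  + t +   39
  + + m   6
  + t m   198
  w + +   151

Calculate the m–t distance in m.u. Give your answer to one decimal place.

18.6 m.u.

The two most frequent reciprocal classes, w + + and + t m, are the parental types, so the F1 was w + + / + t m.
The two rarest classes, w t + and + + m, are the double crossovers. Comparing them with the parentals, only the t allele has switched, so t is the middle locus and the order is m – t – w.
Crossovers in the m–t interval produce the single-crossover classes w + m and + t + (43 + 39 = 82) plus the double crossovers (11).
RF(m–t) = (82 + 11) / 500 = 93/500 = 0.1860 → 18.6 m.u.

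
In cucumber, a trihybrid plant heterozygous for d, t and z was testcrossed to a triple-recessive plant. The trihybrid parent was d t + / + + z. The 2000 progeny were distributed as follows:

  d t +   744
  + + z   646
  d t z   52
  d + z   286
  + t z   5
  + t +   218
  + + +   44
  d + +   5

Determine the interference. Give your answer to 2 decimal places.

The two rarest classes, d + + and + t z, are the double crossovers. Comparing them with the parentals, only the t allele has switched, so t is the middle locus and the order is d – t – z.
d–t: (504 + 10)/2000 = 0.2570; t–z: (96 + 10)/2000 = 0.0530.
Expected DCO frequency = 0.2570 × 0.0530 ≈ 0.01362; observed = 10/2000 ≈ 0.00500.
Coefficient of coincidence = 0.00500/0.01362 ≈ 0.37; interference = 1 − 0.37 = 0.63.

0.63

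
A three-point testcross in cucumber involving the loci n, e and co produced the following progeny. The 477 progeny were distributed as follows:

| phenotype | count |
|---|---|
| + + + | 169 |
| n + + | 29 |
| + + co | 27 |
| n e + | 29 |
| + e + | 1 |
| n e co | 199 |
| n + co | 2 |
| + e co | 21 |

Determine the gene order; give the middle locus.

The two most frequent reciprocal classes, n e co and + + +, are the parental types, so the F1 was n e co / + + +.
The two rarest classes, n + co and + e +, are the double crossovers. Comparing them with the parentals, only the e allele has switched, so e is the middle locus and the order is co – e – n.

e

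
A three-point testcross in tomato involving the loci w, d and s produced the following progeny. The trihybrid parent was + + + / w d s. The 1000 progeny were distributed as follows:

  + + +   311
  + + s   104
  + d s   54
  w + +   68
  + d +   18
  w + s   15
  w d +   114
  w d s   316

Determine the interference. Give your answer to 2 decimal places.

0.15

The two rarest classes, + d + and w + s, are the double crossovers. Comparing them with the parentals, only the d allele has switched, so d is the middle locus and the order is w – d – s.
w–d: (122 + 33)/1000 = 0.1550; d–s: (218 + 33)/1000 = 0.2510.
Expected DCO frequency = 0.1550 × 0.2510 ≈ 0.03891; observed = 33/1000 ≈ 0.03300.
Coefficient of coincidence = 0.03300/0.03891 ≈ 0.85; interference = 1 − 0.85 = 0.15.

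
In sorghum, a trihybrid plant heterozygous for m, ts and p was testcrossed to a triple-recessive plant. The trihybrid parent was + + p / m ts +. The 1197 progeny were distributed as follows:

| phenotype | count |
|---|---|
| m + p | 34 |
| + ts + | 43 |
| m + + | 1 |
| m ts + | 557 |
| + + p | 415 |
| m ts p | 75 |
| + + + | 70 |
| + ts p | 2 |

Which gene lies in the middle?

ts

The two rarest classes, + ts p and m + +, are the double crossovers. Comparing them with the parentals, only the ts allele has switched, so ts is the middle locus and the order is p – ts – m.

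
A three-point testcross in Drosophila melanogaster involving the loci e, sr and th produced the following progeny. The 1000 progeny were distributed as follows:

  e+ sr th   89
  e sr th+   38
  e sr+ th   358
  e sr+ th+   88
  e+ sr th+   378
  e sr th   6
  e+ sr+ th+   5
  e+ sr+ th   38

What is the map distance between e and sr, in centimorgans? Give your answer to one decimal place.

8.7 centimorgans

The two most frequent reciprocal classes, e sr+ th and e+ sr th+, are the parental types, so the F1 was e sr+ th / e+ sr th+.
The two rarest classes, e sr th and e+ sr+ th+, are the double crossovers. Comparing them with the parentals, only the sr allele has switched, so sr is the middle locus and the order is e – sr – th.
Crossovers in the e–sr interval produce the single-crossover classes e+ sr+ th and e sr th+ (38 + 38 = 76) plus the double crossovers (11).
RF(e–sr) = (76 + 11) / 1000 = 87/1000 = 0.0870 → 8.7 centimorgans.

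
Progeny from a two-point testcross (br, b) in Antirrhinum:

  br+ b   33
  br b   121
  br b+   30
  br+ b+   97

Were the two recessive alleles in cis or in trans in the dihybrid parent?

The two most frequent classes are br+ b+ (97) and br b (121); these are the parental (non-recombinant) types.
So the F1 carried br+ b+ on one chromosome and br b on the other — the recessive alleles are on the same chromosome (cis / coupling).

cis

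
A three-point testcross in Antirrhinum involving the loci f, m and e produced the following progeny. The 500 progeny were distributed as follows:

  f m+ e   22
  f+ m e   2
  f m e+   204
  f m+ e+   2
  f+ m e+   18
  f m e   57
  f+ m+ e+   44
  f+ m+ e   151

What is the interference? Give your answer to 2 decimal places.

0.57

The two most frequent reciprocal classes, f+ m+ e and f m e+, are the parental types, so the F1 was f+ m+ e / f m e+.
The two rarest classes, f+ m e and f m+ e+, are the double crossovers. Comparing them with the parentals, only the m allele has switched, so m is the middle locus and the order is e – m – f.
e–m: (101 + 4)/500 = 0.2100; m–f: (40 + 4)/500 = 0.0880.
Expected DCO frequency = 0.2100 × 0.0880 ≈ 0.01848; observed = 4/500 ≈ 0.00800.
Coefficient of coincidence = 0.00800/0.01848 ≈ 0.43; interference = 1 − 0.43 = 0.57.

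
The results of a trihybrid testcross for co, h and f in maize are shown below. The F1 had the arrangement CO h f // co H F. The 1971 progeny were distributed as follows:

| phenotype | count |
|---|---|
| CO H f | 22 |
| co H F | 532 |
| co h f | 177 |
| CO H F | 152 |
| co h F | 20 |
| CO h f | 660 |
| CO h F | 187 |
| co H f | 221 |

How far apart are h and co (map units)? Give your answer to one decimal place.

The two rarest classes, CO H f and co h F, are the double crossovers. Comparing them with the parentals, only the h allele has switched, so h is the middle locus and the order is f – h – co.
Crossovers in the h–co interval produce the single-crossover classes co h f and CO H F (177 + 152 = 329) plus the double crossovers (42).
RF(h–co) = (329 + 42) / 1971 = 371/1971 = 0.1882 → 18.8 map units.

18.8 map units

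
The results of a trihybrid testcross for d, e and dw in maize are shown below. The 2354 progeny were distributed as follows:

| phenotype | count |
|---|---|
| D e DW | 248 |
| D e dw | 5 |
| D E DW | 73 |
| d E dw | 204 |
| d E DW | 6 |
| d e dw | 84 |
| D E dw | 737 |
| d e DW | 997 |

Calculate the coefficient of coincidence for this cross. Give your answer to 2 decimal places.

The two most frequent reciprocal classes, D E dw and d e DW, are the parental types, so the F1 was D E dw / d e DW.
The two rarest classes, D e dw and d E DW, are the double crossovers. Comparing them with the parentals, only the e allele has switched, so e is the middle locus and the order is dw – e – d.
dw–e: (157 + 11)/2354 = 0.0714; e–d: (452 + 11)/2354 = 0.1967.
Expected DCO frequency = 0.0714 × 0.1967 ≈ 0.01404; observed = 11/2354 ≈ 0.00467.
Coefficient of coincidence = 0.00467/0.01404 ≈ 0.33.

0.33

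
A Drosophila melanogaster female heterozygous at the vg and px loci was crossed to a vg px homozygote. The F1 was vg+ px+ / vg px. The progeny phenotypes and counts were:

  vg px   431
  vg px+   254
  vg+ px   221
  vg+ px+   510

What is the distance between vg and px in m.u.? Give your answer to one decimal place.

33.5 m.u.

The recombinant classes are vg+ px and vg px+: 221 + 254 = 475.
Recombination frequency = 475/1416 = 0.3355 ≈ 33.5%, i.e. 33.5 m.u.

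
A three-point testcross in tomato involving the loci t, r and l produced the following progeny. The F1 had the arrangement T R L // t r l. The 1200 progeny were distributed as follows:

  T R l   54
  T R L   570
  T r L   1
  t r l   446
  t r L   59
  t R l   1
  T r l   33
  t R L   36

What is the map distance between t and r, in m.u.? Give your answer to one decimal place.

5.9 m.u.

The two rarest classes, T r L and t R l, are the double crossovers. Comparing them with the parentals, only the r allele has switched, so r is the middle locus and the order is l – r – t.
Crossovers in the r–t interval produce the single-crossover classes t R L and T r l (36 + 33 = 69) plus the double crossovers (2).
RF(r–t) = (69 + 2) / 1200 = 71/1200 = 0.0592 → 5.9 m.u.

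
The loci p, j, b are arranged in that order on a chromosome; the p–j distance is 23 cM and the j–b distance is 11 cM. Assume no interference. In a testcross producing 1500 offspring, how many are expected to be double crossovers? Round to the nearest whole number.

38

Map distances give recombination frequencies of 0.230 and 0.110 for the two intervals.
With no interference, expected double-crossover frequency = 0.230 × 0.110 = 0.02530.
Expected number = 0.02530 × 1500 = 37.95 ≈ 38.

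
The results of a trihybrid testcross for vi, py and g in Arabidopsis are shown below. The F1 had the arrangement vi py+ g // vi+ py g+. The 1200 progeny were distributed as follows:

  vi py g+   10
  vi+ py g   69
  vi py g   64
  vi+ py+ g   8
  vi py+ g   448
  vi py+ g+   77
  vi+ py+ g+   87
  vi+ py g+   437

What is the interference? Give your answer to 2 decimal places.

The two rarest classes, vi+ py+ g and vi py g+, are the double crossovers. Comparing them with the parentals, only the vi allele has switched, so vi is the middle locus and the order is py – vi – g.
py–vi: (151 + 18)/1200 = 0.1408; vi–g: (146 + 18)/1200 = 0.1367.
Expected DCO frequency = 0.1408 × 0.1367 ≈ 0.01925; observed = 18/1200 ≈ 0.01500.
Coefficient of coincidence = 0.01500/0.01925 ≈ 0.78; interference = 1 − 0.78 = 0.22.

0.22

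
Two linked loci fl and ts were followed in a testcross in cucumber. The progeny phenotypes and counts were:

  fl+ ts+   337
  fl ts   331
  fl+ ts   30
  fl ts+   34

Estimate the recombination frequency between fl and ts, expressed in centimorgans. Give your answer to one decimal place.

8.7 centimorgans

The two most frequent classes, fl+ ts+ (337) and fl ts (331), are the parental types, so the F1 was fl+ ts+ / fl ts.
The recombinant classes are fl+ ts and fl ts+: 30 + 34 = 64.
Recombination frequency = 64/732 = 0.0874 ≈ 8.7%, i.e. 8.7 centimorgans.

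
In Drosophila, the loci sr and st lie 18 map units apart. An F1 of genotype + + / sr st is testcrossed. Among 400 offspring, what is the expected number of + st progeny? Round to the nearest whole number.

A map distance of 18 map units corresponds to a recombination frequency of 0.180.
The F1 is + + / sr st, so + st is a recombinant gamete class with expected frequency r/2 = 0.180/2 = 0.0900.
Expected number = 0.0900 × 400 = 36.00 ≈ 36.

36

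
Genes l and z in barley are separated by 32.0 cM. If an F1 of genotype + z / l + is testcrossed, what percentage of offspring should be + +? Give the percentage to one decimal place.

A map distance of 32.0 cM corresponds to a recombination frequency of 0.320.
The F1 is + z / l +, so + + is a recombinant gamete class with expected frequency r/2 = 0.320/2 = 0.1600.
That is 0.1600 = 16.0% of the progeny.

16.0%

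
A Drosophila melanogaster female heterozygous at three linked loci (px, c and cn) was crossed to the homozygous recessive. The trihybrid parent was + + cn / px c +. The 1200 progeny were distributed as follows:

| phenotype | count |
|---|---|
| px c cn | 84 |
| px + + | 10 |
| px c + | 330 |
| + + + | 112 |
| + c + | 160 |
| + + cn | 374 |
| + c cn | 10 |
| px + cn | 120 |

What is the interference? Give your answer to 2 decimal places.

0.63

The two rarest classes, + c cn and px + +, are the double crossovers. Comparing them with the parentals, only the c allele has switched, so c is the middle locus and the order is px – c – cn.
px–c: (280 + 20)/1200 = 0.2500; c–cn: (196 + 20)/1200 = 0.1800.
Expected DCO frequency = 0.2500 × 0.1800 ≈ 0.04500; observed = 20/1200 ≈ 0.01667.
Coefficient of coincidence = 0.01667/0.04500 ≈ 0.37; interference = 1 − 0.37 = 0.63.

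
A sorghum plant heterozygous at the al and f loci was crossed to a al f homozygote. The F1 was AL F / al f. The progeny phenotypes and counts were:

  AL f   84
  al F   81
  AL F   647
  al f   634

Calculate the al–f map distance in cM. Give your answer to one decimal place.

11.4 cM

The recombinant classes are AL f and al F: 84 + 81 = 165.
Recombination frequency = 165/1446 = 0.1141 ≈ 11.4%, i.e. 11.4 cM.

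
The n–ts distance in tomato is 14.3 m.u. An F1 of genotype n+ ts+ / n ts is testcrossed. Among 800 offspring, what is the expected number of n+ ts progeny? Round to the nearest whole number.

A map distance of 14.3 m.u. corresponds to a recombination frequency of 0.143.
The F1 is n+ ts+ / n ts, so n+ ts is a recombinant gamete class with expected frequency r/2 = 0.143/2 = 0.0715.
Expected number = 0.0715 × 800 = 57.20 ≈ 57.

57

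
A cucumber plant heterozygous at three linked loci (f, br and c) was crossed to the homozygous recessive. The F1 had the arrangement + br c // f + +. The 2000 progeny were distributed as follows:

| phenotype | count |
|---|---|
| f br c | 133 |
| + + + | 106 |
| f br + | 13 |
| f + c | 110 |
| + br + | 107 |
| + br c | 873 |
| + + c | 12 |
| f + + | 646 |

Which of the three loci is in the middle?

The two rarest classes, + + c and f br +, are the double crossovers. Comparing them with the parentals, only the br allele has switched, so br is the middle locus and the order is f – br – c.

br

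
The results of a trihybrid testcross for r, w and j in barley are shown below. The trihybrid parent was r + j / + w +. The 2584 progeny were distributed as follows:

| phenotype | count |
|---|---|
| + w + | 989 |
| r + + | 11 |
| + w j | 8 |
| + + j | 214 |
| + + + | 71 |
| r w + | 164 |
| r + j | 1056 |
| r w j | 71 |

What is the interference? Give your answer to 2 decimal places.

0.23

The two rarest classes, r + + and + w j, are the double crossovers. Comparing them with the parentals, only the j allele has switched, so j is the middle locus and the order is w – j – r.
w–j: (142 + 19)/2584 = 0.0623; j–r: (378 + 19)/2584 = 0.1536.
Expected DCO frequency = 0.0623 × 0.1536 ≈ 0.00957; observed = 19/2584 ≈ 0.00735.
Coefficient of coincidence = 0.00735/0.00957 ≈ 0.77; interference = 1 − 0.77 = 0.23.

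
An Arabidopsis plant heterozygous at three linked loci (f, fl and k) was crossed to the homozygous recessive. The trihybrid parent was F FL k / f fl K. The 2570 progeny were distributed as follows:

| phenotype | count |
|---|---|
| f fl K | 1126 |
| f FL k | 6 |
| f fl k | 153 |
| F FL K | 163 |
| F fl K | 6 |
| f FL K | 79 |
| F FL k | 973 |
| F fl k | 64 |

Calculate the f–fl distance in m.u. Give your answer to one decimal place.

6.0 m.u.

The two rarest classes, f FL k and F fl K, are the double crossovers. Comparing them with the parentals, only the f allele has switched, so f is the middle locus and the order is k – f – fl.
Crossovers in the f–fl interval produce the single-crossover classes F fl k and f FL K (64 + 79 = 143) plus the double crossovers (12).
RF(f–fl) = (143 + 12) / 2570 = 155/2570 = 0.0603 → 6.0 m.u.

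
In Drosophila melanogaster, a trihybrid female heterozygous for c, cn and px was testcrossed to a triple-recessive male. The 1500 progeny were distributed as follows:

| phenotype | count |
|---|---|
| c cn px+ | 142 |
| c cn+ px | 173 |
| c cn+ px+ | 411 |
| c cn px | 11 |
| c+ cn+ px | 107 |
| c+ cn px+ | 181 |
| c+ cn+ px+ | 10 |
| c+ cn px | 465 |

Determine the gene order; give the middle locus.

The two most frequent reciprocal classes, c+ cn px and c cn+ px+, are the parental types, so the F1 was c+ cn px / c cn+ px+.
The two rarest classes, c cn px and c+ cn+ px+, are the double crossovers. Comparing them with the parentals, only the c allele has switched, so c is the middle locus and the order is px – c – cn.

c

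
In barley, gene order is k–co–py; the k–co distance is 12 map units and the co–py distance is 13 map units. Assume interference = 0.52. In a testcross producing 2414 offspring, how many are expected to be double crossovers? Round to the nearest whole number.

Map distances give recombination frequencies of 0.120 and 0.130 for the two intervals.
With interference 0.52 (so coincidence = 0.48), expected double-crossover frequency = 0.120 × 0.130 × 0.48 = 0.00749.
Expected number = 0.00749 × 2414 = 18.08 ≈ 18.

18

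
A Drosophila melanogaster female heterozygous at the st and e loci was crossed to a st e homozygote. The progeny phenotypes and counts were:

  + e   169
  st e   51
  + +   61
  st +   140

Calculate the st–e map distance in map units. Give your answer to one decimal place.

26.6 map units

The two most frequent classes, + e (169) and st + (140), are the parental types, so the F1 was + e / st +.
The recombinant classes are + + and st e: 61 + 51 = 112.
Recombination frequency = 112/421 = 0.2660 ≈ 26.6%, i.e. 26.6 map units.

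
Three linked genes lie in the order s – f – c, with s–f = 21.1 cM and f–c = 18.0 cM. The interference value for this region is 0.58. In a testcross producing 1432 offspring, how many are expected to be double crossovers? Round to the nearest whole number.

23

Map distances give recombination frequencies of 0.211 and 0.180 for the two intervals.
With interference 0.58 (so coincidence = 0.42), expected double-crossover frequency = 0.211 × 0.180 × 0.42 = 0.01595.
Expected number = 0.01595 × 1432 = 22.84 ≈ 23.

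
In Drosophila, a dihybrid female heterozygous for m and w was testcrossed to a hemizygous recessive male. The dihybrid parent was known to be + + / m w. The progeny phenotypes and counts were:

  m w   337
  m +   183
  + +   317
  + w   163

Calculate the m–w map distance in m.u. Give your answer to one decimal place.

34.6 m.u.

The recombinant classes are + w and m +: 163 + 183 = 346.
Recombination frequency = 346/1000 = 0.3460 ≈ 34.6%, i.e. 34.6 m.u.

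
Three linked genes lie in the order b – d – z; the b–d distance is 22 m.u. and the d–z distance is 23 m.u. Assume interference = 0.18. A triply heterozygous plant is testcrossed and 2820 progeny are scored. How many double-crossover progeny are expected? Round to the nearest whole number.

Map distances give recombination frequencies of 0.220 and 0.230 for the two intervals.
With interference 0.18 (so coincidence = 0.82), expected double-crossover frequency = 0.220 × 0.230 × 0.82 = 0.04149.
Expected number = 0.04149 × 2820 = 117.01 ≈ 117.

117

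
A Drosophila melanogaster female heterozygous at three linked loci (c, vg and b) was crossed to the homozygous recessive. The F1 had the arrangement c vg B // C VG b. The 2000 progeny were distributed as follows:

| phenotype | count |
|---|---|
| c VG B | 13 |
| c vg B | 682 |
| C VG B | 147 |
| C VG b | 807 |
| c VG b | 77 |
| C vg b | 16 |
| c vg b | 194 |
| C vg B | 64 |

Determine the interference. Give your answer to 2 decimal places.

0.08

The two rarest classes, c VG B and C vg b, are the double crossovers. Comparing them with the parentals, only the vg allele has switched, so vg is the middle locus and the order is b – vg – c.
b–vg: (341 + 29)/2000 = 0.1850; vg–c: (141 + 29)/2000 = 0.0850.
Expected DCO frequency = 0.1850 × 0.0850 ≈ 0.01572; observed = 29/2000 ≈ 0.01450.
Coefficient of coincidence = 0.01450/0.01572 ≈ 0.92; interference = 1 − 0.92 = 0.08.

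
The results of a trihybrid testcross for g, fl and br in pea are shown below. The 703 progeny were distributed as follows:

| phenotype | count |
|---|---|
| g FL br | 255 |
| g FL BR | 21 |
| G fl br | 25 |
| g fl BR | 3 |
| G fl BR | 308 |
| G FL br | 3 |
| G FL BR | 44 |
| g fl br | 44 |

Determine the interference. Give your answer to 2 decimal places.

The two most frequent reciprocal classes, G fl BR and g FL br, are the parental types, so the F1 was G fl BR / g FL br.
The two rarest classes, g fl BR and G FL br, are the double crossovers. Comparing them with the parentals, only the g allele has switched, so g is the middle locus and the order is br – g – fl.
br–g: (46 + 6)/703 = 0.0740; g–fl: (88 + 6)/703 = 0.1337.
Expected DCO frequency = 0.0740 × 0.1337 ≈ 0.00989; observed = 6/703 ≈ 0.00853.
Coefficient of coincidence = 0.00853/0.00989 ≈ 0.86; interference = 1 − 0.86 = 0.14.

0.14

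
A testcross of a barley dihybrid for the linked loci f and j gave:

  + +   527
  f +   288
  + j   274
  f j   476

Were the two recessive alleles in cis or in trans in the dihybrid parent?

cis

The two most frequent classes are + + (527) and f j (476); these are the parental (non-recombinant) types.
So the F1 carried + + on one chromosome and f j on the other — the recessive alleles are on the same chromosome (cis / coupling).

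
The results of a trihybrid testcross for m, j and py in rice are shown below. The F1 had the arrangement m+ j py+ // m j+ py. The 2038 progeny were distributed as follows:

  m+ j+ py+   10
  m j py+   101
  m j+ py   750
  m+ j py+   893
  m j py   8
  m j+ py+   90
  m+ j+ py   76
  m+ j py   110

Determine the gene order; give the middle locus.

The two rarest classes, m+ j+ py+ and m j py, are the double crossovers. Comparing them with the parentals, only the j allele has switched, so j is the middle locus and the order is m – j – py.

j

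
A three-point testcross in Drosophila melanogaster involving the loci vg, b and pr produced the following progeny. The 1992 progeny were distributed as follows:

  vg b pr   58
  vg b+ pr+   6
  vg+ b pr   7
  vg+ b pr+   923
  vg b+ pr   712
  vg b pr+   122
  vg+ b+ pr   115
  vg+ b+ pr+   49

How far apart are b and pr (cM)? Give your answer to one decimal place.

6.0 cM

The two most frequent reciprocal classes, vg+ b pr+ and vg b+ pr, are the parental types, so the F1 was vg+ b pr+ / vg b+ pr.
The two rarest classes, vg+ b pr and vg b+ pr+, are the double crossovers. Comparing them with the parentals, only the pr allele has switched, so pr is the middle locus and the order is b – pr – vg.
Crossovers in the b–pr interval produce the single-crossover classes vg+ b+ pr+ and vg b pr (49 + 58 = 107) plus the double crossovers (13).
RF(b–pr) = (107 + 13) / 1992 = 120/1992 = 0.0602 → 6.0 cM.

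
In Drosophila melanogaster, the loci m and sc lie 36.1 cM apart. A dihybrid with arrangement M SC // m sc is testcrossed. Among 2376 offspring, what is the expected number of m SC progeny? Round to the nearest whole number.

A map distance of 36.1 cM corresponds to a recombination frequency of 0.361.
The F1 is M SC / m sc, so m SC is a recombinant gamete class with expected frequency r/2 = 0.361/2 = 0.1805.
Expected number = 0.1805 × 2376 = 428.87 ≈ 429.

429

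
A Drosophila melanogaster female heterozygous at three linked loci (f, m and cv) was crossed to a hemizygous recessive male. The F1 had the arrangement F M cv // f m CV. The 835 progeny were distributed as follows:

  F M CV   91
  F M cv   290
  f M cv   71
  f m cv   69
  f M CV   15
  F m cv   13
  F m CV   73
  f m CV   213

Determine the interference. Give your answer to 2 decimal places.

The two rarest classes, F m cv and f M CV, are the double crossovers. Comparing them with the parentals, only the m allele has switched, so m is the middle locus and the order is cv – m – f.
cv–m: (160 + 28)/835 = 0.2251; m–f: (144 + 28)/835 = 0.2060.
Expected DCO frequency = 0.2251 × 0.2060 ≈ 0.04637; observed = 28/835 ≈ 0.03353.
Coefficient of coincidence = 0.03353/0.04637 ≈ 0.72; interference = 1 − 0.72 = 0.28.

0.28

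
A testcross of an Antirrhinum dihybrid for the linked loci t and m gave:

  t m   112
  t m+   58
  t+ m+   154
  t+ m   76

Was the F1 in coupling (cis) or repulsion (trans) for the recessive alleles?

The two most frequent classes are t+ m+ (154) and t m (112); these are the parental (non-recombinant) types.
So the F1 carried t+ m+ on one chromosome and t m on the other — the recessive alleles are on the same chromosome (cis / coupling).

cis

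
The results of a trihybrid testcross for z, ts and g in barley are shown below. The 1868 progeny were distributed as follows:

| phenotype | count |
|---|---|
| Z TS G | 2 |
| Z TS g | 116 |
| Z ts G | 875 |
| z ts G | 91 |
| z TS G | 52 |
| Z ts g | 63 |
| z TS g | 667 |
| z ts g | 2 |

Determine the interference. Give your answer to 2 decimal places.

0.70

The two most frequent reciprocal classes, z TS g and Z ts G, are the parental types, so the F1 was z TS g / Z ts G.
The two rarest classes, z ts g and Z TS G, are the double crossovers. Comparing them with the parentals, only the ts allele has switched, so ts is the middle locus and the order is z – ts – g.
z–ts: (207 + 4)/1868 = 0.1130; ts–g: (115 + 4)/1868 = 0.0637.
Expected DCO frequency = 0.1130 × 0.0637 ≈ 0.00720; observed = 4/1868 ≈ 0.00214.
Coefficient of coincidence = 0.00214/0.00720 ≈ 0.30; interference = 1 − 0.30 = 0.70.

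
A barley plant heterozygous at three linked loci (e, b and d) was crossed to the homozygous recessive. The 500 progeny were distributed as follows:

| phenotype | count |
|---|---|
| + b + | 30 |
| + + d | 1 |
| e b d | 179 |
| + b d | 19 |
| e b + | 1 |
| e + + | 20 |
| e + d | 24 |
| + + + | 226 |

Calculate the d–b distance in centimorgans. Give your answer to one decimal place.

11.2 centimorgans

The two most frequent reciprocal classes, e b d and + + +, are the parental types, so the F1 was e b d / + + +.
The two rarest classes, e b + and + + d, are the double crossovers. Comparing them with the parentals, only the d allele has switched, so d is the middle locus and the order is b – d – e.
Crossovers in the b–d interval produce the single-crossover classes e + d and + b + (24 + 30 = 54) plus the double crossovers (2).
RF(b–d) = (54 + 2) / 500 = 56/500 = 0.1120 → 11.2 centimorgans.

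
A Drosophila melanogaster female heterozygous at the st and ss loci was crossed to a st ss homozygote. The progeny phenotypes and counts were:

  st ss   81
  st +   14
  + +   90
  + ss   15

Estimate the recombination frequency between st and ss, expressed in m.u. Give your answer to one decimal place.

The two most frequent classes, + + (90) and st ss (81), are the parental types, so the F1 was + + / st ss.
The recombinant classes are + ss and st +: 15 + 14 = 29.
Recombination frequency = 29/200 = 0.1450 ≈ 14.5%, i.e. 14.5 m.u.

14.5 m.u.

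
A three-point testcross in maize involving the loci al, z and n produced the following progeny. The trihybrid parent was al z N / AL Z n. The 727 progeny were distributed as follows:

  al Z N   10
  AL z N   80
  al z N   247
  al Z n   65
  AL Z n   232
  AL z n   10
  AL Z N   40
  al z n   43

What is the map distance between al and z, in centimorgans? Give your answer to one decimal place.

The two rarest classes, al Z N and AL z n, are the double crossovers. Comparing them with the parentals, only the z allele has switched, so z is the middle locus and the order is al – z – n.
Crossovers in the al–z interval produce the single-crossover classes AL z N and al Z n (80 + 65 = 145) plus the double crossovers (20).
RF(al–z) = (145 + 20) / 727 = 165/727 = 0.2270 → 22.7 centimorgans.

22.7 centimorgans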